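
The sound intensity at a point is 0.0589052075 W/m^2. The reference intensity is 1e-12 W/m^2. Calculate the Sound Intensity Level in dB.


Given values:
  I = 0.0589052075 W/m^2
  I_ref = 1e-12 W/m^2
Formula: SIL = 10 * log10(I / I_ref)
Compute ratio: I / I_ref = 58905207500
Compute log10: log10(58905207500) = 10.770154
Multiply: SIL = 10 * 10.770154 = 107.7

107.7 dB


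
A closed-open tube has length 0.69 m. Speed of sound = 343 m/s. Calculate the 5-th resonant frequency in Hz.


Given values:
  Tube type: closed-open, L = 0.69 m, c = 343 m/s, n = 5
Formula: f_n = (2n - 1) * c / (4 * L)
Compute 2n - 1 = 2*5 - 1 = 9
Compute 4 * L = 4 * 0.69 = 2.76
f = 9 * 343 / 2.76
f = 1118.48

1118.48 Hz


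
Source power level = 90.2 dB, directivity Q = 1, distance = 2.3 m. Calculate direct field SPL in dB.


Given values:
  Lw = 90.2 dB, Q = 1, r = 2.3 m
Formula: SPL = Lw + 10 * log10(Q / (4 * pi * r^2))
Compute 4 * pi * r^2 = 4 * pi * 2.3^2 = 66.4761
Compute Q / denom = 1 / 66.4761 = 0.015043
Compute 10 * log10(0.015043) = -18.2267
SPL = 90.2 + (-18.2267) = 71.97

71.97 dB


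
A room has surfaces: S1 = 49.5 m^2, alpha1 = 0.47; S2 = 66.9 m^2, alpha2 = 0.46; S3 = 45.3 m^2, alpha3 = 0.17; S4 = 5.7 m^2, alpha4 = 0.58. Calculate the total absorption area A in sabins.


Given surfaces:
  Surface 1: 49.5 * 0.47 = 23.265
  Surface 2: 66.9 * 0.46 = 30.774
  Surface 3: 45.3 * 0.17 = 7.701
  Surface 4: 5.7 * 0.58 = 3.306
Formula: A = sum(Si * alpha_i)
A = 23.265 + 30.774 + 7.701 + 3.306
A = 65.05

65.05 sabins


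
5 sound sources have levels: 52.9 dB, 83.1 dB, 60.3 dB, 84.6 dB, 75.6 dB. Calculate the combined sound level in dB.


Formula: L_total = 10 * log10( sum(10^(Li/10)) )
  Source 1: 10^(52.9/10) = 194984.46
  Source 2: 10^(83.1/10) = 204173794.467
  Source 3: 10^(60.3/10) = 1071519.3052
  Source 4: 10^(84.6/10) = 288403150.3127
  Source 5: 10^(75.6/10) = 36307805.477
Sum of linear values = 530151254.0219
L_total = 10 * log10(530151254.0219) = 87.24

87.24 dB


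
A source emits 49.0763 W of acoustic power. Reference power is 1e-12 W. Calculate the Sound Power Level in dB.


Given values:
  W = 49.0763 W
  W_ref = 1e-12 W
Formula: SWL = 10 * log10(W / W_ref)
Compute ratio: W / W_ref = 49076300000000
Compute log10: log10(49076300000000) = 13.690872
Multiply: SWL = 10 * 13.690872 = 136.91

136.91 dB


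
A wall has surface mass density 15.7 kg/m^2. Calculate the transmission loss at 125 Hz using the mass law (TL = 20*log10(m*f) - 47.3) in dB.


Given values:
  m = 15.7 kg/m^2, f = 125 Hz
Formula: TL = 20 * log10(m * f) - 47.3
Compute m * f = 15.7 * 125 = 1962.5
Compute log10(1962.5) = 3.29281
Compute 20 * 3.29281 = 65.8562
TL = 65.8562 - 47.3 = 18.56

18.56 dB


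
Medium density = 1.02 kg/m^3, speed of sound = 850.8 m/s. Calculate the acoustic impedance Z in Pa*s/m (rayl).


Given values:
  rho = 1.02 kg/m^3
  c = 850.8 m/s
Formula: Z = rho * c
Z = 1.02 * 850.8
Z = 867.82

867.82 rayl


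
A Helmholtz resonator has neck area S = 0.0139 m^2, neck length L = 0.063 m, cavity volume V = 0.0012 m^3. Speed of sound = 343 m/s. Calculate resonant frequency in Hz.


Given values:
  S = 0.0139 m^2, L = 0.063 m, V = 0.0012 m^3, c = 343 m/s
Formula: f = (c / (2*pi)) * sqrt(S / (V * L))
Compute V * L = 0.0012 * 0.063 = 7.56e-05
Compute S / (V * L) = 0.0139 / 7.56e-05 = 183.8624
Compute sqrt(183.8624) = 13.559587
Compute c / (2*pi) = 343 / 6.283185 = 54.590148
f = 54.590148 * 13.559587 = 740.22

740.22 Hz


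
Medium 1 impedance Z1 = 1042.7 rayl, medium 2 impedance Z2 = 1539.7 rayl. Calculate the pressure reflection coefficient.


Given values:
  Z1 = 1042.7 rayl, Z2 = 1539.7 rayl
Formula: R = (Z2 - Z1) / (Z2 + Z1)
Numerator: Z2 - Z1 = 1539.7 - 1042.7 = 497.0
Denominator: Z2 + Z1 = 1539.7 + 1042.7 = 2582.4
R = 497.0 / 2582.4 = 0.1925

0.1925


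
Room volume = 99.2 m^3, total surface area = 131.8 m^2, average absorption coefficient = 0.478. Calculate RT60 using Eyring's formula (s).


Given values:
  V = 99.2 m^3, S = 131.8 m^2, alpha = 0.478
Formula: RT60 = 0.161 * V / (-S * ln(1 - alpha))
Compute ln(1 - 0.478) = ln(0.522) = -0.650088
Denominator: -131.8 * -0.650088 = 85.6816
Numerator: 0.161 * 99.2 = 15.9712
RT60 = 15.9712 / 85.6816 = 0.186

0.186 s


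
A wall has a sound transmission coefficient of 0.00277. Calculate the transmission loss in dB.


Given values:
  tau = 0.00277
Formula: TL = 10 * log10(1 / tau)
Compute 1 / tau = 1 / 0.00277 = 361.0108
Compute log10(361.0108) = 2.55752
TL = 10 * 2.55752 = 25.58

25.58 dB


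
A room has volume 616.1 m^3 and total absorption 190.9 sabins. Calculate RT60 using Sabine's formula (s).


Given values:
  V = 616.1 m^3
  A = 190.9 sabins
Formula: RT60 = 0.161 * V / A
Numerator: 0.161 * 616.1 = 99.1921
RT60 = 99.1921 / 190.9 = 0.52

0.52 s


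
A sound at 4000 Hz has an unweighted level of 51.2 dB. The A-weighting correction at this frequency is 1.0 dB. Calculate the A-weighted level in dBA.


Given values:
  SPL = 51.2 dB
  A-weighting at 4000 Hz = 1.0 dB
Formula: L_A = SPL + A_weight
L_A = 51.2 + (1.0)
L_A = 52.2

52.2 dBA


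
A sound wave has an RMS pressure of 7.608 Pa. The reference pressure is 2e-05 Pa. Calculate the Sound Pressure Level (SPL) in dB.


Given values:
  p = 7.608 Pa
  p_ref = 2e-05 Pa
Formula: SPL = 20 * log10(p / p_ref)
Compute ratio: p / p_ref = 7.608 / 2e-05 = 380400
Compute log10: log10(380400) = 5.580241
Multiply: SPL = 20 * 5.580241 = 111.6

111.6 dB


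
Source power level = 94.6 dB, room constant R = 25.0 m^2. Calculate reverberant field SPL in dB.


Given values:
  Lw = 94.6 dB, R = 25.0 m^2
Formula: SPL = Lw + 10 * log10(4 / R)
Compute 4 / R = 4 / 25.0 = 0.16
Compute 10 * log10(0.16) = -7.9588
SPL = 94.6 + (-7.9588) = 86.64

86.64 dB


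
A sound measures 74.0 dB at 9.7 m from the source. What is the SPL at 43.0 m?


Given values:
  SPL1 = 74.0 dB, r1 = 9.7 m, r2 = 43.0 m
Formula: SPL2 = SPL1 - 20 * log10(r2 / r1)
Compute ratio: r2 / r1 = 43.0 / 9.7 = 4.433
Compute log10: log10(4.433) = 0.646698
Compute drop: 20 * 0.646698 = 12.934
SPL2 = 74.0 - 12.934 = 61.07

61.07 dB


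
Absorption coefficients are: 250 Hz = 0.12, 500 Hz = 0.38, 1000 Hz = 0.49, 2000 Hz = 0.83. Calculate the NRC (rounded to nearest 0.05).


Given values:
  a_250 = 0.12, a_500 = 0.38
  a_1000 = 0.49, a_2000 = 0.83
Formula: NRC = (a250 + a500 + a1000 + a2000) / 4
Sum = 0.12 + 0.38 + 0.49 + 0.83 = 1.82
NRC = 1.82 / 4 = 0.455
Rounded to nearest 0.05: 0.45

0.45


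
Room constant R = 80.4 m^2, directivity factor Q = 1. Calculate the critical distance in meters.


Given values:
  R = 80.4 m^2, Q = 1
Formula: d_c = 0.141 * sqrt(Q * R)
Compute Q * R = 1 * 80.4 = 80.4
Compute sqrt(80.4) = 8.9666
d_c = 0.141 * 8.9666 = 1.264

1.264 m


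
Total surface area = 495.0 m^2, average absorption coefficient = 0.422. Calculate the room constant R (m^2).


Given values:
  S = 495.0 m^2, alpha = 0.422
Formula: R = S * alpha / (1 - alpha)
Numerator: 495.0 * 0.422 = 208.89
Denominator: 1 - 0.422 = 0.578
R = 208.89 / 0.578 = 361.4

361.4 m^2


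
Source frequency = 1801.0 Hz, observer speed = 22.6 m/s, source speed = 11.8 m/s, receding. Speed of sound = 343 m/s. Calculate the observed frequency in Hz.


Given values:
  f_s = 1801.0 Hz, v_o = 22.6 m/s, v_s = 11.8 m/s
  Direction: receding
Formula: f_o = f_s * (c - v_o) / (c + v_s)
Numerator: c - v_o = 343 - 22.6 = 320.4
Denominator: c + v_s = 343 + 11.8 = 354.8
f_o = 1801.0 * 320.4 / 354.8 = 1626.38

1626.38 Hz


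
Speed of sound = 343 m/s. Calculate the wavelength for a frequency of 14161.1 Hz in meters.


Given values:
  c = 343 m/s, f = 14161.1 Hz
Formula: lambda = c / f
lambda = 343 / 14161.1
lambda = 0.0242

0.0242 m


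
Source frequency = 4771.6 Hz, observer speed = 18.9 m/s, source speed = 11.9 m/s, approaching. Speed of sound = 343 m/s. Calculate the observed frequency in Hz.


Given values:
  f_s = 4771.6 Hz, v_o = 18.9 m/s, v_s = 11.9 m/s
  Direction: approaching
Formula: f_o = f_s * (c + v_o) / (c - v_s)
Numerator: c + v_o = 343 + 18.9 = 361.9
Denominator: c - v_s = 343 - 11.9 = 331.1
f_o = 4771.6 * 361.9 / 331.1 = 5215.47

5215.47 Hz


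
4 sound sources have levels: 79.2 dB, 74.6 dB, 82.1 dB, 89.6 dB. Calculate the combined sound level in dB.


Formula: L_total = 10 * log10( sum(10^(Li/10)) )
  Source 1: 10^(79.2/10) = 83176377.1103
  Source 2: 10^(74.6/10) = 28840315.0313
  Source 3: 10^(82.1/10) = 162181009.7359
  Source 4: 10^(89.6/10) = 912010839.3559
Sum of linear values = 1186208541.2334
L_total = 10 * log10(1186208541.2334) = 90.74

90.74 dB


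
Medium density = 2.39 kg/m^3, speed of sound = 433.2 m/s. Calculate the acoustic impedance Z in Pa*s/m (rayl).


Given values:
  rho = 2.39 kg/m^3
  c = 433.2 m/s
Formula: Z = rho * c
Z = 2.39 * 433.2
Z = 1035.35

1035.35 rayl


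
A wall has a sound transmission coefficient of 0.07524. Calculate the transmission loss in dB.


Given values:
  tau = 0.07524
Formula: TL = 10 * log10(1 / tau)
Compute 1 / tau = 1 / 0.07524 = 13.2908
Compute log10(13.2908) = 1.123551
TL = 10 * 1.123551 = 11.24

11.24 dB


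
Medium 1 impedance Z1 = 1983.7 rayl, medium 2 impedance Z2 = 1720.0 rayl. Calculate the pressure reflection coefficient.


Given values:
  Z1 = 1983.7 rayl, Z2 = 1720.0 rayl
Formula: R = (Z2 - Z1) / (Z2 + Z1)
Numerator: Z2 - Z1 = 1720.0 - 1983.7 = -263.7
Denominator: Z2 + Z1 = 1720.0 + 1983.7 = 3703.7
R = -263.7 / 3703.7 = -0.0712

-0.0712


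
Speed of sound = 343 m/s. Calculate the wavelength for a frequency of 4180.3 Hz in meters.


Given values:
  c = 343 m/s, f = 4180.3 Hz
Formula: lambda = c / f
lambda = 343 / 4180.3
lambda = 0.0821

0.0821 m


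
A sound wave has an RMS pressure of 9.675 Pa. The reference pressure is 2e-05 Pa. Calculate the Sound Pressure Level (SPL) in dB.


Given values:
  p = 9.675 Pa
  p_ref = 2e-05 Pa
Formula: SPL = 20 * log10(p / p_ref)
Compute ratio: p / p_ref = 9.675 / 2e-05 = 483750
Compute log10: log10(483750) = 5.684621
Multiply: SPL = 20 * 5.684621 = 113.69

113.69 dB


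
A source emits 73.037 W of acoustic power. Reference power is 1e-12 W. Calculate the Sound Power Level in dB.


Given values:
  W = 73.037 W
  W_ref = 1e-12 W
Formula: SWL = 10 * log10(W / W_ref)
Compute ratio: W / W_ref = 73037000000000
Compute log10: log10(73037000000000) = 13.863543
Multiply: SWL = 10 * 13.863543 = 138.64

138.64 dB


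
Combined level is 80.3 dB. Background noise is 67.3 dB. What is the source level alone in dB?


Given values:
  L_total = 80.3 dB, L_bg = 67.3 dB
Formula: L_source = 10 * log10(10^(L_total/10) - 10^(L_bg/10))
Convert to linear:
  10^(80.3/10) = 107151930.5238
  10^(67.3/10) = 5370317.9637
Difference: 107151930.5238 - 5370317.9637 = 101781612.5601
L_source = 10 * log10(101781612.5601) = 80.08

80.08 dB


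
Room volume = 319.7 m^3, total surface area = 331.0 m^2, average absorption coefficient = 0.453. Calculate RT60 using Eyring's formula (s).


Given values:
  V = 319.7 m^3, S = 331.0 m^2, alpha = 0.453
Formula: RT60 = 0.161 * V / (-S * ln(1 - alpha))
Compute ln(1 - 0.453) = ln(0.547) = -0.603306
Denominator: -331.0 * -0.603306 = 199.6943
Numerator: 0.161 * 319.7 = 51.4717
RT60 = 51.4717 / 199.6943 = 0.258

0.258 s


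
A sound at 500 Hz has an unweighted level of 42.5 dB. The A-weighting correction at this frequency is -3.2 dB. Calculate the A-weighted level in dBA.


Given values:
  SPL = 42.5 dB
  A-weighting at 500 Hz = -3.2 dB
Formula: L_A = SPL + A_weight
L_A = 42.5 + (-3.2)
L_A = 39.3

39.3 dBA


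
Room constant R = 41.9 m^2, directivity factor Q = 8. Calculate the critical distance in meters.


Given values:
  R = 41.9 m^2, Q = 8
Formula: d_c = 0.141 * sqrt(Q * R)
Compute Q * R = 8 * 41.9 = 335.2
Compute sqrt(335.2) = 18.3085
d_c = 0.141 * 18.3085 = 2.581

2.581 m


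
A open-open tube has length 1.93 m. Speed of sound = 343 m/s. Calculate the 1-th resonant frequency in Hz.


Given values:
  Tube type: open-open, L = 1.93 m, c = 343 m/s, n = 1
Formula: f_n = n * c / (2 * L)
Compute 2 * L = 2 * 1.93 = 3.86
f = 1 * 343 / 3.86
f = 88.86

88.86 Hz


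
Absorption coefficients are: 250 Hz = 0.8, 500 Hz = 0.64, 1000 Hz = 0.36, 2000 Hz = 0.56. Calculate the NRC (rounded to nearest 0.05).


Given values:
  a_250 = 0.8, a_500 = 0.64
  a_1000 = 0.36, a_2000 = 0.56
Formula: NRC = (a250 + a500 + a1000 + a2000) / 4
Sum = 0.8 + 0.64 + 0.36 + 0.56 = 2.36
NRC = 2.36 / 4 = 0.59
Rounded to nearest 0.05: 0.6

0.6


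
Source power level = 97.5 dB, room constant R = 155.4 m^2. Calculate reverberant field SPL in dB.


Given values:
  Lw = 97.5 dB, R = 155.4 m^2
Formula: SPL = Lw + 10 * log10(4 / R)
Compute 4 / R = 4 / 155.4 = 0.02574
Compute 10 * log10(0.02574) = -15.8939
SPL = 97.5 + (-15.8939) = 81.61

81.61 dB


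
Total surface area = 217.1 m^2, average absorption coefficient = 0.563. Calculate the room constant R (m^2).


Given values:
  S = 217.1 m^2, alpha = 0.563
Formula: R = S * alpha / (1 - alpha)
Numerator: 217.1 * 0.563 = 122.2273
Denominator: 1 - 0.563 = 0.437
R = 122.2273 / 0.437 = 279.7

279.7 m^2


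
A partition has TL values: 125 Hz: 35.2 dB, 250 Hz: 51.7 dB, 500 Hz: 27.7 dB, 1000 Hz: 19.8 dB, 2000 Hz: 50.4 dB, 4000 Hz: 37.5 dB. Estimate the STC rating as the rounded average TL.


Given TL values at each frequency:
  125 Hz: 35.2 dB
  250 Hz: 51.7 dB
  500 Hz: 27.7 dB
  1000 Hz: 19.8 dB
  2000 Hz: 50.4 dB
  4000 Hz: 37.5 dB
Formula: STC ~ round(average of TL values)
Sum = 35.2 + 51.7 + 27.7 + 19.8 + 50.4 + 37.5 = 222.3
Average = 222.3 / 6 = 37.05
Rounded: 37

37


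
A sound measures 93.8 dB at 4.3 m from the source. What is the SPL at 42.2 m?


Given values:
  SPL1 = 93.8 dB, r1 = 4.3 m, r2 = 42.2 m
Formula: SPL2 = SPL1 - 20 * log10(r2 / r1)
Compute ratio: r2 / r1 = 42.2 / 4.3 = 9.814
Compute log10: log10(9.814) = 0.991846
Compute drop: 20 * 0.991846 = 19.8369
SPL2 = 93.8 - 19.8369 = 73.96

73.96 dB


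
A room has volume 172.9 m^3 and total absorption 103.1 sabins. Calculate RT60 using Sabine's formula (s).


Given values:
  V = 172.9 m^3
  A = 103.1 sabins
Formula: RT60 = 0.161 * V / A
Numerator: 0.161 * 172.9 = 27.8369
RT60 = 27.8369 / 103.1 = 0.27

0.27 s


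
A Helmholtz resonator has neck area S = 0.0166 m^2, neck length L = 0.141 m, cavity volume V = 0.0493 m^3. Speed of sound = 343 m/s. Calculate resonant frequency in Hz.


Given values:
  S = 0.0166 m^2, L = 0.141 m, V = 0.0493 m^3, c = 343 m/s
Formula: f = (c / (2*pi)) * sqrt(S / (V * L))
Compute V * L = 0.0493 * 0.141 = 0.0069513
Compute S / (V * L) = 0.0166 / 0.0069513 = 2.388
Compute sqrt(2.388) = 1.545316
Compute c / (2*pi) = 343 / 6.283185 = 54.590148
f = 54.590148 * 1.545316 = 84.36

84.36 Hz


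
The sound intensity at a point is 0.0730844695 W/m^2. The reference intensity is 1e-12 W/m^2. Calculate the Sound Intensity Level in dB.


Given values:
  I = 0.0730844695 W/m^2
  I_ref = 1e-12 W/m^2
Formula: SIL = 10 * log10(I / I_ref)
Compute ratio: I / I_ref = 73084469500
Compute log10: log10(73084469500) = 10.863825
Multiply: SIL = 10 * 10.863825 = 108.64

108.64 dB


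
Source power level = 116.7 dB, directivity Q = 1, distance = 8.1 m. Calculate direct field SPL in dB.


Given values:
  Lw = 116.7 dB, Q = 1, r = 8.1 m
Formula: SPL = Lw + 10 * log10(Q / (4 * pi * r^2))
Compute 4 * pi * r^2 = 4 * pi * 8.1^2 = 824.4796
Compute Q / denom = 1 / 824.4796 = 0.00121289
Compute 10 * log10(0.00121289) = -29.1618
SPL = 116.7 + (-29.1618) = 87.54

87.54 dB


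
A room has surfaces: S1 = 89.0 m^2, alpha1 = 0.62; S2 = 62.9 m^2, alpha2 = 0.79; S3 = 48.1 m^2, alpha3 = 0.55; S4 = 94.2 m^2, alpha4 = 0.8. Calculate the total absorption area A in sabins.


Given surfaces:
  Surface 1: 89.0 * 0.62 = 55.18
  Surface 2: 62.9 * 0.79 = 49.691
  Surface 3: 48.1 * 0.55 = 26.455
  Surface 4: 94.2 * 0.8 = 75.36
Formula: A = sum(Si * alpha_i)
A = 55.18 + 49.691 + 26.455 + 75.36
A = 206.69

206.69 sabins


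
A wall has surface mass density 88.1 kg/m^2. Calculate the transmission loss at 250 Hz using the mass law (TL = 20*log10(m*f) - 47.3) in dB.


Given values:
  m = 88.1 kg/m^2, f = 250 Hz
Formula: TL = 20 * log10(m * f) - 47.3
Compute m * f = 88.1 * 250 = 22025.0
Compute log10(22025.0) = 4.342916
Compute 20 * 4.342916 = 86.8583
TL = 86.8583 - 47.3 = 39.56

39.56 dB


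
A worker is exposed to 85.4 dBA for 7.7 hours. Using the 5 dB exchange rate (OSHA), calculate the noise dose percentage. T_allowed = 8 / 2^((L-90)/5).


Given values:
  L = 85.4 dBA, T = 7.7 hours
Formula: T_allowed = 8 / 2^((L - 90) / 5)
Compute exponent: (85.4 - 90) / 5 = -0.92
Compute 2^(-0.92) = 0.528509
T_allowed = 8 / 0.528509 = 15.136923 hours
Dose = (T / T_allowed) * 100
Dose = (7.7 / 15.136923) * 100 = 50.87

50.87 %


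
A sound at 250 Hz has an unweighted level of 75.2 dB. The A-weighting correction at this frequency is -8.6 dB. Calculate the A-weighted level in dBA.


Given values:
  SPL = 75.2 dB
  A-weighting at 250 Hz = -8.6 dB
Formula: L_A = SPL + A_weight
L_A = 75.2 + (-8.6)
L_A = 66.6

66.6 dBA


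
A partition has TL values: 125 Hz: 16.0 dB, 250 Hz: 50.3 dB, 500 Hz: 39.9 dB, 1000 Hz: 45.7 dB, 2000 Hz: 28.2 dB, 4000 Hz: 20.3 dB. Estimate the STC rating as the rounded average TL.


Given TL values at each frequency:
  125 Hz: 16.0 dB
  250 Hz: 50.3 dB
  500 Hz: 39.9 dB
  1000 Hz: 45.7 dB
  2000 Hz: 28.2 dB
  4000 Hz: 20.3 dB
Formula: STC ~ round(average of TL values)
Sum = 16.0 + 50.3 + 39.9 + 45.7 + 28.2 + 20.3 = 200.4
Average = 200.4 / 6 = 33.4
Rounded: 33

33


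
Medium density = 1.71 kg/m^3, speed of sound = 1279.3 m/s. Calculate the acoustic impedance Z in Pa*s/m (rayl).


Given values:
  rho = 1.71 kg/m^3
  c = 1279.3 m/s
Formula: Z = rho * c
Z = 1.71 * 1279.3
Z = 2187.6

2187.6 rayl


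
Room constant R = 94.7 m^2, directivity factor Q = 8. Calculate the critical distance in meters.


Given values:
  R = 94.7 m^2, Q = 8
Formula: d_c = 0.141 * sqrt(Q * R)
Compute Q * R = 8 * 94.7 = 757.6
Compute sqrt(757.6) = 27.5245
d_c = 0.141 * 27.5245 = 3.881

3.881 m


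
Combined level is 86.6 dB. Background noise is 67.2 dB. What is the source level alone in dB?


Given values:
  L_total = 86.6 dB, L_bg = 67.2 dB
Formula: L_source = 10 * log10(10^(L_total/10) - 10^(L_bg/10))
Convert to linear:
  10^(86.6/10) = 457088189.6149
  10^(67.2/10) = 5248074.6025
Difference: 457088189.6149 - 5248074.6025 = 451840115.0124
L_source = 10 * log10(451840115.0124) = 86.55

86.55 dB


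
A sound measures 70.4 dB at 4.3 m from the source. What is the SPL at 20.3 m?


Given values:
  SPL1 = 70.4 dB, r1 = 4.3 m, r2 = 20.3 m
Formula: SPL2 = SPL1 - 20 * log10(r2 / r1)
Compute ratio: r2 / r1 = 20.3 / 4.3 = 4.7209
Compute log10: log10(4.7209) = 0.674025
Compute drop: 20 * 0.674025 = 13.4805
SPL2 = 70.4 - 13.4805 = 56.92

56.92 dB


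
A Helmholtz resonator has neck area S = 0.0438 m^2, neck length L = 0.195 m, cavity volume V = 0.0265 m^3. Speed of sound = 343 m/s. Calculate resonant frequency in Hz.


Given values:
  S = 0.0438 m^2, L = 0.195 m, V = 0.0265 m^3, c = 343 m/s
Formula: f = (c / (2*pi)) * sqrt(S / (V * L))
Compute V * L = 0.0265 * 0.195 = 0.0051675
Compute S / (V * L) = 0.0438 / 0.0051675 = 8.4761
Compute sqrt(8.4761) = 2.911374
Compute c / (2*pi) = 343 / 6.283185 = 54.590148
f = 54.590148 * 2.911374 = 158.93

158.93 Hz


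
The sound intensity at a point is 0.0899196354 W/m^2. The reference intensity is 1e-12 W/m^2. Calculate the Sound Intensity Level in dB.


Given values:
  I = 0.0899196354 W/m^2
  I_ref = 1e-12 W/m^2
Formula: SIL = 10 * log10(I / I_ref)
Compute ratio: I / I_ref = 89919635400
Compute log10: log10(89919635400) = 10.953855
Multiply: SIL = 10 * 10.953855 = 109.54

109.54 dB


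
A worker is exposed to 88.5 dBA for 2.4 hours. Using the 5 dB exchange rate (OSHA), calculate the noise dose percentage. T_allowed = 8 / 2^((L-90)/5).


Given values:
  L = 88.5 dBA, T = 2.4 hours
Formula: T_allowed = 8 / 2^((L - 90) / 5)
Compute exponent: (88.5 - 90) / 5 = -0.3
Compute 2^(-0.3) = 0.812252
T_allowed = 8 / 0.812252 = 9.84916 hours
Dose = (T / T_allowed) * 100
Dose = (2.4 / 9.84916) * 100 = 24.37

24.37 %


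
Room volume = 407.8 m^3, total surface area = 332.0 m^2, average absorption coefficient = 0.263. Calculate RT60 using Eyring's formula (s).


Given values:
  V = 407.8 m^3, S = 332.0 m^2, alpha = 0.263
Formula: RT60 = 0.161 * V / (-S * ln(1 - alpha))
Compute ln(1 - 0.263) = ln(0.737) = -0.305167
Denominator: -332.0 * -0.305167 = 101.3154
Numerator: 0.161 * 407.8 = 65.6558
RT60 = 65.6558 / 101.3154 = 0.648

0.648 s


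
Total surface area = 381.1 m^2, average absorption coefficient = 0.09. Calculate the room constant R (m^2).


Given values:
  S = 381.1 m^2, alpha = 0.09
Formula: R = S * alpha / (1 - alpha)
Numerator: 381.1 * 0.09 = 34.299
Denominator: 1 - 0.09 = 0.91
R = 34.299 / 0.91 = 37.69

37.69 m^2


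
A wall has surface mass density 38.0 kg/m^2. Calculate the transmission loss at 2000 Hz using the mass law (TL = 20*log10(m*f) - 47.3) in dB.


Given values:
  m = 38.0 kg/m^2, f = 2000 Hz
Formula: TL = 20 * log10(m * f) - 47.3
Compute m * f = 38.0 * 2000 = 76000.0
Compute log10(76000.0) = 4.880814
Compute 20 * 4.880814 = 97.6163
TL = 97.6163 - 47.3 = 50.32

50.32 dB


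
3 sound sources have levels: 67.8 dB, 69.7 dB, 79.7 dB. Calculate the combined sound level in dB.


Formula: L_total = 10 * log10( sum(10^(Li/10)) )
  Source 1: 10^(67.8/10) = 6025595.8607
  Source 2: 10^(69.7/10) = 9332543.008
  Source 3: 10^(79.7/10) = 93325430.0797
Sum of linear values = 108683568.9484
L_total = 10 * log10(108683568.9484) = 80.36

80.36 dB


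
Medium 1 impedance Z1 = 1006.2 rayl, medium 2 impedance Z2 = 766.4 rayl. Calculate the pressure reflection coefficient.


Given values:
  Z1 = 1006.2 rayl, Z2 = 766.4 rayl
Formula: R = (Z2 - Z1) / (Z2 + Z1)
Numerator: Z2 - Z1 = 766.4 - 1006.2 = -239.8
Denominator: Z2 + Z1 = 766.4 + 1006.2 = 1772.6
R = -239.8 / 1772.6 = -0.1353

-0.1353


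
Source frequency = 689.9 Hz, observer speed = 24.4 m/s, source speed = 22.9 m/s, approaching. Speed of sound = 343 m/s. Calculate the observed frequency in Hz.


Given values:
  f_s = 689.9 Hz, v_o = 24.4 m/s, v_s = 22.9 m/s
  Direction: approaching
Formula: f_o = f_s * (c + v_o) / (c - v_s)
Numerator: c + v_o = 343 + 24.4 = 367.4
Denominator: c - v_s = 343 - 22.9 = 320.1
f_o = 689.9 * 367.4 / 320.1 = 791.84

791.84 Hz


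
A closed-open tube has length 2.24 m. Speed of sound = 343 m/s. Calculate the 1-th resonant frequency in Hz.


Given values:
  Tube type: closed-open, L = 2.24 m, c = 343 m/s, n = 1
Formula: f_n = (2n - 1) * c / (4 * L)
Compute 2n - 1 = 2*1 - 1 = 1
Compute 4 * L = 4 * 2.24 = 8.96
f = 1 * 343 / 8.96
f = 38.28

38.28 Hz


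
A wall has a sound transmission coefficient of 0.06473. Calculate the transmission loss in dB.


Given values:
  tau = 0.06473
Formula: TL = 10 * log10(1 / tau)
Compute 1 / tau = 1 / 0.06473 = 15.4488
Compute log10(15.4488) = 1.188895
TL = 10 * 1.188895 = 11.89

11.89 dB


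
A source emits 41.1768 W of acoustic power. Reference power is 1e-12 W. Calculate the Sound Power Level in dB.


Given values:
  W = 41.1768 W
  W_ref = 1e-12 W
Formula: SWL = 10 * log10(W / W_ref)
Compute ratio: W / W_ref = 41176800000000
Compute log10: log10(41176800000000) = 13.614653
Multiply: SWL = 10 * 13.614653 = 136.15

136.15 dB


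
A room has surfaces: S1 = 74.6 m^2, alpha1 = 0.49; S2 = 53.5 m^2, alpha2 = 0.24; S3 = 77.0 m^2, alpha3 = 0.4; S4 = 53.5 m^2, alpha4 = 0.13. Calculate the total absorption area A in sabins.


Given surfaces:
  Surface 1: 74.6 * 0.49 = 36.554
  Surface 2: 53.5 * 0.24 = 12.84
  Surface 3: 77.0 * 0.4 = 30.8
  Surface 4: 53.5 * 0.13 = 6.955
Formula: A = sum(Si * alpha_i)
A = 36.554 + 12.84 + 30.8 + 6.955
A = 87.15

87.15 sabins


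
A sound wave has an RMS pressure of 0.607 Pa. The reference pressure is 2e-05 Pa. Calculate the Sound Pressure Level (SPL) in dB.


Given values:
  p = 0.607 Pa
  p_ref = 2e-05 Pa
Formula: SPL = 20 * log10(p / p_ref)
Compute ratio: p / p_ref = 0.607 / 2e-05 = 30350
Compute log10: log10(30350) = 4.482159
Multiply: SPL = 20 * 4.482159 = 89.64

89.64 dB


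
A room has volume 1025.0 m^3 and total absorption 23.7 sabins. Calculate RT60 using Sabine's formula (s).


Given values:
  V = 1025.0 m^3
  A = 23.7 sabins
Formula: RT60 = 0.161 * V / A
Numerator: 0.161 * 1025.0 = 165.025
RT60 = 165.025 / 23.7 = 6.963

6.963 s


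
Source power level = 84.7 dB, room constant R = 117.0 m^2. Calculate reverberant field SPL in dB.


Given values:
  Lw = 84.7 dB, R = 117.0 m^2
Formula: SPL = Lw + 10 * log10(4 / R)
Compute 4 / R = 4 / 117.0 = 0.034188
Compute 10 * log10(0.034188) = -14.6613
SPL = 84.7 + (-14.6613) = 70.04

70.04 dB


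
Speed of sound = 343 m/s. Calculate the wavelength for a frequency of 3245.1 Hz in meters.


Given values:
  c = 343 m/s, f = 3245.1 Hz
Formula: lambda = c / f
lambda = 343 / 3245.1
lambda = 0.1057

0.1057 m


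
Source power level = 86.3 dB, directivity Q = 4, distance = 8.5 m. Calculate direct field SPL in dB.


Given values:
  Lw = 86.3 dB, Q = 4, r = 8.5 m
Formula: SPL = Lw + 10 * log10(Q / (4 * pi * r^2))
Compute 4 * pi * r^2 = 4 * pi * 8.5^2 = 907.9203
Compute Q / denom = 4 / 907.9203 = 0.00440567
Compute 10 * log10(0.00440567) = -23.5599
SPL = 86.3 + (-23.5599) = 62.74

62.74 dB


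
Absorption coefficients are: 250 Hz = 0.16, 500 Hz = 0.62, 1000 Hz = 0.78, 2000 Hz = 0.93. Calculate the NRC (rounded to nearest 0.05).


Given values:
  a_250 = 0.16, a_500 = 0.62
  a_1000 = 0.78, a_2000 = 0.93
Formula: NRC = (a250 + a500 + a1000 + a2000) / 4
Sum = 0.16 + 0.62 + 0.78 + 0.93 = 2.49
NRC = 2.49 / 4 = 0.6225
Rounded to nearest 0.05: 0.6

0.6


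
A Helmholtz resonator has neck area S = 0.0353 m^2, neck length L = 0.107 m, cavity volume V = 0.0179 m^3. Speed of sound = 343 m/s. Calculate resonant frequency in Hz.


Given values:
  S = 0.0353 m^2, L = 0.107 m, V = 0.0179 m^3, c = 343 m/s
Formula: f = (c / (2*pi)) * sqrt(S / (V * L))
Compute V * L = 0.0179 * 0.107 = 0.0019153
Compute S / (V * L) = 0.0353 / 0.0019153 = 18.4305
Compute sqrt(18.4305) = 4.293076
Compute c / (2*pi) = 343 / 6.283185 = 54.590148
f = 54.590148 * 4.293076 = 234.36

234.36 Hz


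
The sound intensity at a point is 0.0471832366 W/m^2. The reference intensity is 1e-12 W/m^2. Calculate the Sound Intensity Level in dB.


Given values:
  I = 0.0471832366 W/m^2
  I_ref = 1e-12 W/m^2
Formula: SIL = 10 * log10(I / I_ref)
Compute ratio: I / I_ref = 47183236600
Compute log10: log10(47183236600) = 10.673788
Multiply: SIL = 10 * 10.673788 = 106.74

106.74 dB


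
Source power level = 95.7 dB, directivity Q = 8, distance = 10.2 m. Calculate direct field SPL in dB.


Given values:
  Lw = 95.7 dB, Q = 8, r = 10.2 m
Formula: SPL = Lw + 10 * log10(Q / (4 * pi * r^2))
Compute 4 * pi * r^2 = 4 * pi * 10.2^2 = 1307.4052
Compute Q / denom = 8 / 1307.4052 = 0.00611899
Compute 10 * log10(0.00611899) = -22.1332
SPL = 95.7 + (-22.1332) = 73.57

73.57 dB


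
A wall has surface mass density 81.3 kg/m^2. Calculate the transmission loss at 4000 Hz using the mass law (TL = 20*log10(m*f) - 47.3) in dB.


Given values:
  m = 81.3 kg/m^2, f = 4000 Hz
Formula: TL = 20 * log10(m * f) - 47.3
Compute m * f = 81.3 * 4000 = 325200.0
Compute log10(325200.0) = 5.512151
Compute 20 * 5.512151 = 110.243
TL = 110.243 - 47.3 = 62.94

62.94 dB


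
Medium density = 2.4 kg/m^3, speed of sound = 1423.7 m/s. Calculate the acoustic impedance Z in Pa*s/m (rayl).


Given values:
  rho = 2.4 kg/m^3
  c = 1423.7 m/s
Formula: Z = rho * c
Z = 2.4 * 1423.7
Z = 3416.88

3416.88 rayl


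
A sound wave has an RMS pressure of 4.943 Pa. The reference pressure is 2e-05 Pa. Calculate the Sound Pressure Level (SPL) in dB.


Given values:
  p = 4.943 Pa
  p_ref = 2e-05 Pa
Formula: SPL = 20 * log10(p / p_ref)
Compute ratio: p / p_ref = 4.943 / 2e-05 = 247150
Compute log10: log10(247150) = 5.392961
Multiply: SPL = 20 * 5.392961 = 107.86

107.86 dB


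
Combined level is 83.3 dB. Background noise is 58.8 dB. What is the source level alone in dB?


Given values:
  L_total = 83.3 dB, L_bg = 58.8 dB
Formula: L_source = 10 * log10(10^(L_total/10) - 10^(L_bg/10))
Convert to linear:
  10^(83.3/10) = 213796208.9502
  10^(58.8/10) = 758577.575
Difference: 213796208.9502 - 758577.575 = 213037631.3752
L_source = 10 * log10(213037631.3752) = 83.28

83.28 dB


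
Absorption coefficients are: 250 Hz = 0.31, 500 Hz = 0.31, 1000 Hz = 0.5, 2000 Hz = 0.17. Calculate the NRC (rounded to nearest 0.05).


Given values:
  a_250 = 0.31, a_500 = 0.31
  a_1000 = 0.5, a_2000 = 0.17
Formula: NRC = (a250 + a500 + a1000 + a2000) / 4
Sum = 0.31 + 0.31 + 0.5 + 0.17 = 1.29
NRC = 1.29 / 4 = 0.3225
Rounded to nearest 0.05: 0.3

0.3


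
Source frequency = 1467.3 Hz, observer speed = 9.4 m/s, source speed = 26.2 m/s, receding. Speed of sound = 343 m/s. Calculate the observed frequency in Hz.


Given values:
  f_s = 1467.3 Hz, v_o = 9.4 m/s, v_s = 26.2 m/s
  Direction: receding
Formula: f_o = f_s * (c - v_o) / (c + v_s)
Numerator: c - v_o = 343 - 9.4 = 333.6
Denominator: c + v_s = 343 + 26.2 = 369.2
f_o = 1467.3 * 333.6 / 369.2 = 1325.82

1325.82 Hz


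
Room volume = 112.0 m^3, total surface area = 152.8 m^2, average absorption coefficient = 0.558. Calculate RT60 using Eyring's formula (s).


Given values:
  V = 112.0 m^3, S = 152.8 m^2, alpha = 0.558
Formula: RT60 = 0.161 * V / (-S * ln(1 - alpha))
Compute ln(1 - 0.558) = ln(0.442) = -0.816445
Denominator: -152.8 * -0.816445 = 124.7528
Numerator: 0.161 * 112.0 = 18.032
RT60 = 18.032 / 124.7528 = 0.145

0.145 s


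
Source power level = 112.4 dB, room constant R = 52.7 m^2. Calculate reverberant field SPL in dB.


Given values:
  Lw = 112.4 dB, R = 52.7 m^2
Formula: SPL = Lw + 10 * log10(4 / R)
Compute 4 / R = 4 / 52.7 = 0.075901
Compute 10 * log10(0.075901) = -11.1975
SPL = 112.4 + (-11.1975) = 101.2

101.2 dB


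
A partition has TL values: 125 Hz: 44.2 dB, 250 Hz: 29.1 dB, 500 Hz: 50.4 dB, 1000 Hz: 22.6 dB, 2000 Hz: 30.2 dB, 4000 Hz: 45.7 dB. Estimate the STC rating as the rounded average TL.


Given TL values at each frequency:
  125 Hz: 44.2 dB
  250 Hz: 29.1 dB
  500 Hz: 50.4 dB
  1000 Hz: 22.6 dB
  2000 Hz: 30.2 dB
  4000 Hz: 45.7 dB
Formula: STC ~ round(average of TL values)
Sum = 44.2 + 29.1 + 50.4 + 22.6 + 30.2 + 45.7 = 222.2
Average = 222.2 / 6 = 37.03
Rounded: 37

37


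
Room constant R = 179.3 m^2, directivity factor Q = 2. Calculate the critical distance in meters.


Given values:
  R = 179.3 m^2, Q = 2
Formula: d_c = 0.141 * sqrt(Q * R)
Compute Q * R = 2 * 179.3 = 358.6
Compute sqrt(358.6) = 18.9367
d_c = 0.141 * 18.9367 = 2.67

2.67 m


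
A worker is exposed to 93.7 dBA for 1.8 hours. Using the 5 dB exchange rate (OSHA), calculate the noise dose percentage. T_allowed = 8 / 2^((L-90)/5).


Given values:
  L = 93.7 dBA, T = 1.8 hours
Formula: T_allowed = 8 / 2^((L - 90) / 5)
Compute exponent: (93.7 - 90) / 5 = 0.74
Compute 2^(0.74) = 1.670176
T_allowed = 8 / 1.670176 = 4.789914 hours
Dose = (T / T_allowed) * 100
Dose = (1.8 / 4.789914) * 100 = 37.58

37.58 %


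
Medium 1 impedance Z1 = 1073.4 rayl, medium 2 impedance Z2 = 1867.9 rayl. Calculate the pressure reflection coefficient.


Given values:
  Z1 = 1073.4 rayl, Z2 = 1867.9 rayl
Formula: R = (Z2 - Z1) / (Z2 + Z1)
Numerator: Z2 - Z1 = 1867.9 - 1073.4 = 794.5
Denominator: Z2 + Z1 = 1867.9 + 1073.4 = 2941.3
R = 794.5 / 2941.3 = 0.2701

0.2701


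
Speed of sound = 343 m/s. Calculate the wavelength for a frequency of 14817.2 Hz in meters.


Given values:
  c = 343 m/s, f = 14817.2 Hz
Formula: lambda = c / f
lambda = 343 / 14817.2
lambda = 0.0231

0.0231 m


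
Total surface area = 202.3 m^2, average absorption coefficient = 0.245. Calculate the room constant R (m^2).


Given values:
  S = 202.3 m^2, alpha = 0.245
Formula: R = S * alpha / (1 - alpha)
Numerator: 202.3 * 0.245 = 49.5635
Denominator: 1 - 0.245 = 0.755
R = 49.5635 / 0.755 = 65.65

65.65 m^2


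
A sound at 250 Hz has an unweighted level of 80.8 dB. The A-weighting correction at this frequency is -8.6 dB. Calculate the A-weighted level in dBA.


Given values:
  SPL = 80.8 dB
  A-weighting at 250 Hz = -8.6 dB
Formula: L_A = SPL + A_weight
L_A = 80.8 + (-8.6)
L_A = 72.2

72.2 dBA


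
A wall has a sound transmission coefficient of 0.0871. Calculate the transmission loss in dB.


Given values:
  tau = 0.0871
Formula: TL = 10 * log10(1 / tau)
Compute 1 / tau = 1 / 0.0871 = 11.4811
Compute log10(11.4811) = 1.059983
TL = 10 * 1.059983 = 10.6

10.6 dB


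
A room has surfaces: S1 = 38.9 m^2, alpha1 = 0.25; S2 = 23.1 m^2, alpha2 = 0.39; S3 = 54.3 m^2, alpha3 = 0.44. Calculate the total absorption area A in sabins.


Given surfaces:
  Surface 1: 38.9 * 0.25 = 9.725
  Surface 2: 23.1 * 0.39 = 9.009
  Surface 3: 54.3 * 0.44 = 23.892
Formula: A = sum(Si * alpha_i)
A = 9.725 + 9.009 + 23.892
A = 42.63

42.63 sabins


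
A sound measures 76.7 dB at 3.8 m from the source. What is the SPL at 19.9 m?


Given values:
  SPL1 = 76.7 dB, r1 = 3.8 m, r2 = 19.9 m
Formula: SPL2 = SPL1 - 20 * log10(r2 / r1)
Compute ratio: r2 / r1 = 19.9 / 3.8 = 5.2368
Compute log10: log10(5.2368) = 0.719066
Compute drop: 20 * 0.719066 = 14.3813
SPL2 = 76.7 - 14.3813 = 62.32

62.32 dB


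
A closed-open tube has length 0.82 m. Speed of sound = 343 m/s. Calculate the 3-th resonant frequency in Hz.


Given values:
  Tube type: closed-open, L = 0.82 m, c = 343 m/s, n = 3
Formula: f_n = (2n - 1) * c / (4 * L)
Compute 2n - 1 = 2*3 - 1 = 5
Compute 4 * L = 4 * 0.82 = 3.28
f = 5 * 343 / 3.28
f = 522.87

522.87 Hz


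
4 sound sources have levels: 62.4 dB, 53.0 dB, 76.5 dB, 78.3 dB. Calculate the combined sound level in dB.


Formula: L_total = 10 * log10( sum(10^(Li/10)) )
  Source 1: 10^(62.4/10) = 1737800.8287
  Source 2: 10^(53.0/10) = 199526.2315
  Source 3: 10^(76.5/10) = 44668359.2151
  Source 4: 10^(78.3/10) = 67608297.5392
Sum of linear values = 114213983.8145
L_total = 10 * log10(114213983.8145) = 80.58

80.58 dB


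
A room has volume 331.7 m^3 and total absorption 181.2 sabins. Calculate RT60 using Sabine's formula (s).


Given values:
  V = 331.7 m^3
  A = 181.2 sabins
Formula: RT60 = 0.161 * V / A
Numerator: 0.161 * 331.7 = 53.4037
RT60 = 53.4037 / 181.2 = 0.295

0.295 s


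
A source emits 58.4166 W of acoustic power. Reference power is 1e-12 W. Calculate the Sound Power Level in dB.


Given values:
  W = 58.4166 W
  W_ref = 1e-12 W
Formula: SWL = 10 * log10(W / W_ref)
Compute ratio: W / W_ref = 58416600000000
Compute log10: log10(58416600000000) = 13.766536
Multiply: SWL = 10 * 13.766536 = 137.67

137.67 dB


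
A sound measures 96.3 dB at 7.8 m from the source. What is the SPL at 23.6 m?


Given values:
  SPL1 = 96.3 dB, r1 = 7.8 m, r2 = 23.6 m
Formula: SPL2 = SPL1 - 20 * log10(r2 / r1)
Compute ratio: r2 / r1 = 23.6 / 7.8 = 3.0256
Compute log10: log10(3.0256) = 0.480812
Compute drop: 20 * 0.480812 = 9.6162
SPL2 = 96.3 - 9.6162 = 86.68

86.68 dB


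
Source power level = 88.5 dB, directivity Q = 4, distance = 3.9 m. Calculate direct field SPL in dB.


Given values:
  Lw = 88.5 dB, Q = 4, r = 3.9 m
Formula: SPL = Lw + 10 * log10(Q / (4 * pi * r^2))
Compute 4 * pi * r^2 = 4 * pi * 3.9^2 = 191.1345
Compute Q / denom = 4 / 191.1345 = 0.02092767
Compute 10 * log10(0.02092767) = -16.7928
SPL = 88.5 + (-16.7928) = 71.71

71.71 dB


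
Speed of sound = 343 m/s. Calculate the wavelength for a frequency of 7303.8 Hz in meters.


Given values:
  c = 343 m/s, f = 7303.8 Hz
Formula: lambda = c / f
lambda = 343 / 7303.8
lambda = 0.047

0.047 m


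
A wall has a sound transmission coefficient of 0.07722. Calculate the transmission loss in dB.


Given values:
  tau = 0.07722
Formula: TL = 10 * log10(1 / tau)
Compute 1 / tau = 1 / 0.07722 = 12.95
Compute log10(12.95) = 1.11227
TL = 10 * 1.11227 = 11.12

11.12 dB


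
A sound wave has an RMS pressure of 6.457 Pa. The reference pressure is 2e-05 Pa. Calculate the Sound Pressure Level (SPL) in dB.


Given values:
  p = 6.457 Pa
  p_ref = 2e-05 Pa
Formula: SPL = 20 * log10(p / p_ref)
Compute ratio: p / p_ref = 6.457 / 2e-05 = 322850
Compute log10: log10(322850) = 5.509001
Multiply: SPL = 20 * 5.509001 = 110.18

110.18 dB


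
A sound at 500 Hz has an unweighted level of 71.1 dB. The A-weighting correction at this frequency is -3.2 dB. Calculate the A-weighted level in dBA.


Given values:
  SPL = 71.1 dB
  A-weighting at 500 Hz = -3.2 dB
Formula: L_A = SPL + A_weight
L_A = 71.1 + (-3.2)
L_A = 67.9

67.9 dBA


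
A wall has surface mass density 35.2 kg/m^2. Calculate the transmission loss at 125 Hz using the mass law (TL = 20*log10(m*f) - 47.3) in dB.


Given values:
  m = 35.2 kg/m^2, f = 125 Hz
Formula: TL = 20 * log10(m * f) - 47.3
Compute m * f = 35.2 * 125 = 4400.0
Compute log10(4400.0) = 3.643453
Compute 20 * 3.643453 = 72.8691
TL = 72.8691 - 47.3 = 25.57

25.57 dB


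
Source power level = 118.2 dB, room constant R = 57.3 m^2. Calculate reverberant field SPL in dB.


Given values:
  Lw = 118.2 dB, R = 57.3 m^2
Formula: SPL = Lw + 10 * log10(4 / R)
Compute 4 / R = 4 / 57.3 = 0.069808
Compute 10 * log10(0.069808) = -11.5609
SPL = 118.2 + (-11.5609) = 106.64

106.64 dB


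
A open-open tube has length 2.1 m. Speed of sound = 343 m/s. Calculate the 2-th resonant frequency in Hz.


Given values:
  Tube type: open-open, L = 2.1 m, c = 343 m/s, n = 2
Formula: f_n = n * c / (2 * L)
Compute 2 * L = 2 * 2.1 = 4.2
f = 2 * 343 / 4.2
f = 163.33

163.33 Hz


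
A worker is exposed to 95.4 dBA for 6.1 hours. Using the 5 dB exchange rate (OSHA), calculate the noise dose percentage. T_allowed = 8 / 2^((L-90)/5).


Given values:
  L = 95.4 dBA, T = 6.1 hours
Formula: T_allowed = 8 / 2^((L - 90) / 5)
Compute exponent: (95.4 - 90) / 5 = 1.08
Compute 2^(1.08) = 2.114036
T_allowed = 8 / 2.114036 = 3.784231 hours
Dose = (T / T_allowed) * 100
Dose = (6.1 / 3.784231) * 100 = 161.2

161.2 %


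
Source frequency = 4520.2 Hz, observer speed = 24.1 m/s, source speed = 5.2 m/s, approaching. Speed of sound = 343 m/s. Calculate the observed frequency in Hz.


Given values:
  f_s = 4520.2 Hz, v_o = 24.1 m/s, v_s = 5.2 m/s
  Direction: approaching
Formula: f_o = f_s * (c + v_o) / (c - v_s)
Numerator: c + v_o = 343 + 24.1 = 367.1
Denominator: c - v_s = 343 - 5.2 = 337.8
f_o = 4520.2 * 367.1 / 337.8 = 4912.27

4912.27 Hz


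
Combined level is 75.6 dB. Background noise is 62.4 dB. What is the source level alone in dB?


Given values:
  L_total = 75.6 dB, L_bg = 62.4 dB
Formula: L_source = 10 * log10(10^(L_total/10) - 10^(L_bg/10))
Convert to linear:
  10^(75.6/10) = 36307805.477
  10^(62.4/10) = 1737800.8287
Difference: 36307805.477 - 1737800.8287 = 34570004.6483
L_source = 10 * log10(34570004.6483) = 75.39

75.39 dB


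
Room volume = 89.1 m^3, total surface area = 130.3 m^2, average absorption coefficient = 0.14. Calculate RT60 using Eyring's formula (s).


Given values:
  V = 89.1 m^3, S = 130.3 m^2, alpha = 0.14
Formula: RT60 = 0.161 * V / (-S * ln(1 - alpha))
Compute ln(1 - 0.14) = ln(0.86) = -0.150823
Denominator: -130.3 * -0.150823 = 19.6522
Numerator: 0.161 * 89.1 = 14.3451
RT60 = 14.3451 / 19.6522 = 0.73

0.73 s


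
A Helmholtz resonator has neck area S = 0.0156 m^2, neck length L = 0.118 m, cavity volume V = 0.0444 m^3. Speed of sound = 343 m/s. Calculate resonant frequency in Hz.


Given values:
  S = 0.0156 m^2, L = 0.118 m, V = 0.0444 m^3, c = 343 m/s
Formula: f = (c / (2*pi)) * sqrt(S / (V * L))
Compute V * L = 0.0444 * 0.118 = 0.0052392
Compute S / (V * L) = 0.0156 / 0.0052392 = 2.9776
Compute sqrt(2.9776) = 1.725572
Compute c / (2*pi) = 343 / 6.283185 = 54.590148
f = 54.590148 * 1.725572 = 94.2

94.2 Hz


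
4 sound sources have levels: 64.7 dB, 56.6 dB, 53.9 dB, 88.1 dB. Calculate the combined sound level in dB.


Formula: L_total = 10 * log10( sum(10^(Li/10)) )
  Source 1: 10^(64.7/10) = 2951209.2267
  Source 2: 10^(56.6/10) = 457088.1896
  Source 3: 10^(53.9/10) = 245470.8916
  Source 4: 10^(88.1/10) = 645654229.0347
Sum of linear values = 649307997.3426
L_total = 10 * log10(649307997.3426) = 88.12

88.12 dB
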